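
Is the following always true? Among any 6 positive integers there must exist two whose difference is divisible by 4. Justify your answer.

Each integer lies in one of the 4 residue classes modulo 4.
Since 6 > 4, two of the 6 integers must share a residue class by the pigeonhole principle; call them a and b.
Equal remainders mean a − b ≡ 0 (mod 4), so 4 divides their difference.

Yes.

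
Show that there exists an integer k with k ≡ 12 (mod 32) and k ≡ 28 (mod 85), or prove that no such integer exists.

k = 1388

The moduli 32 and 85 are coprime, so by the Chinese Remainder Theorem a unique solution modulo 2720 exists.
Any solution of the first congruence is k = 12 + 32t; substituting into the second, 32t ≡ 28 − 12 ≡ 16 (mod 85).
To invert 32 modulo 85: 85 = 2·32 + 21, 32 = 1·21 + 11, 21 = 1·11 + 10, 11 = 1·10 + 1, 10 = 10·1 + 0, and unwinding, 1 = 11 − 1·10 = 11 − (21 − 1·11) = −21 + 2·11 = −21 + 2·(32 − 1·21) = 2·32 − 3·21 = 2·32 − 3·(85 − 2·32) = −3·85 + 8·32. Thus 32⁻¹ ≡ 8 (mod 85).
Therefore t ≡ 8·16 = 128 ≡ 43 (mod 85).
With t = 43: k = 12 + 32·43 = 1388.
Verify: 1388 = 43·32 + 12 and 1388 = 16·85 + 28. ✓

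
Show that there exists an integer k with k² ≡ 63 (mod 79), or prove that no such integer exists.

Apply Euler's criterion with the prime 79: 63 is a quadratic residue iff 63^39 ≡ 1 (mod 79), and a non-residue iff it is ≡ −1.
Squaring successively (mod 79): 63^2 = 3969 ≡ 19; 63^4 ≡ 19² = 361 ≡ 45; 63^8 ≡ 45² = 2025 ≡ 50; 63^16 ≡ 50² = 2500 ≡ 51; 63^32 ≡ 51² = 2601 ≡ 73.
Since 39 = 32 + 4 + 2 + 1, 63^39 ≡ 73 · 45 · 19 · 63; multiplying out mod 79: 73·45 = 3285 ≡ 46, then 46·19 = 874 ≡ 5, then 5·63 = 315 ≡ 78. Thus 63^39 ≡ 78 ≡ −1 (mod 79).
By Euler's criterion 63 is a quadratic non-residue mod 79: no k satisfies k² ≡ 63 (mod 79).

There is no such integer.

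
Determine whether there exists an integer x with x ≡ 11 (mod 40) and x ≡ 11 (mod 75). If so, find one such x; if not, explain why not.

gcd(40, 75) = 5. A simultaneous solution exists iff 11 ≡ 11 (mod 5); here 11 mod 5 = 1 = 11 mod 5, so it does.
The smallest candidate x = 11 works directly: 11 ≡ 11 (mod 75).
Verify: 11 = 0·40 + 11 and 11 = 0·75 + 11. ✓

x = 11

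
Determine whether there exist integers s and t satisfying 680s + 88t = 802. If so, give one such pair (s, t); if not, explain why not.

No, no such integers exist.

Both 680 and 88 are divisible by gcd(680, 88) = 8, hence so is any combination 680s + 88t.
But 802 = 8·100 + 2, so 8 ∤ 802.
Therefore 680s + 88t = 802 has no solution in integers.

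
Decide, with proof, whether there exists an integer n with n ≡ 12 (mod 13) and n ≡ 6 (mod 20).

n = 246

The moduli 13 and 20 are coprime, so by the Chinese Remainder Theorem a unique solution modulo 260 exists.
Any solution of the first congruence is n = 12 + 13t; substituting into the second, 13t ≡ 6 − 12 ≡ 14 (mod 20).
Since 13·17 = 221 = 11·20 + 1, the inverse of 13 mod 20 is 17.
Multiplying by 17: t ≡ 17·14 = 238 ≡ 18 (mod 20).
Taking t = 18 gives n = 12 + 13·18 = 246.
Indeed 246 ≡ 12 (mod 13) and 246 ≡ 6 (mod 20).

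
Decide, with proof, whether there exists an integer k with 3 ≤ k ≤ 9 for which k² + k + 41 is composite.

There is no such integer k in that range.

The values for k = 3, 4, …, 9 are 53, 61, 71, 83, 97, 113, 131, and each of these is prime.
So no value in the range makes the expression composite.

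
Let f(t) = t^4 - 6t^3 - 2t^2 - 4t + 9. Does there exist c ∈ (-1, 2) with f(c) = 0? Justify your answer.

Such a root exists.

f(-1) = 18 and f(2) = -39, which have opposite signs.
f is continuous everywhere (it is a polynomial), in particular on [-1, 2].
By the Intermediate Value Theorem f must vanish at some point of (-1, 2).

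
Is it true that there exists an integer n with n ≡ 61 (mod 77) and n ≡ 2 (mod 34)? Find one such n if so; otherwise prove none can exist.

n = 138

The moduli 77 and 34 are coprime, so by the Chinese Remainder Theorem a unique solution modulo 2618 exists.
Any solution of the first congruence is n = 61 + 77t; substituting into the second, 77t ≡ 2 − 61 ≡ 9 (mod 34).
77 ≡ 9 (mod 34), so this reads 9t ≡ 9 (mod 34). To invert 9 modulo 34: 34 = 3·9 + 7, 9 = 1·7 + 2, 7 = 3·2 + 1, 2 = 2·1 + 0, and unwinding, 1 = 7 − 3·2 = 7 − 3·(9 − 1·7) = −3·9 + 4·7 = −3·9 + 4·(34 − 3·9) = 4·34 − 15·9. Thus 9⁻¹ ≡ -15 ≡ 19 (mod 34).
Therefore t ≡ 19·9 = 171 ≡ 1 (mod 34).
With t = 1: n = 61 + 77·1 = 138.
Check: 138 mod 77 = 61, 138 mod 34 = 2. ✓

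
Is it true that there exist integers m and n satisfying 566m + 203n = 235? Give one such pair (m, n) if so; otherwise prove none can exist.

m = 122, n = -339

566 and 203 are coprime, so 566m + 203n ranges over all of ℤ.
Run the Euclidean algorithm on 566 and 203: 566 = 2·203 + 160, 203 = 1·160 + 43, 160 = 3·43 + 31, 43 = 1·31 + 12, 31 = 2·12 + 7, 12 = 1·7 + 5, 7 = 1·5 + 2, 5 = 2·2 + 1, 2 = 2·1 + 0.
Unwinding: 1 = 5 − 2·2 = 5 − 2·(7 − 1·5) = −2·7 + 3·5 = −2·7 + 3·(12 − 1·7) = 3·12 − 5·7 = 3·12 − 5·(31 − 2·12) = −5·31 + 13·12 = −5·31 + 13·(43 − 1·31) = 13·43 − 18·31 = 13·43 − 18·(160 − 3·43) = −18·160 + 67·43 = −18·160 + 67·(203 − 1·160) = 67·203 − 85·160 = 67·203 − 85·(566 − 2·203) = −85·566 + 237·203, i.e. 566·(-85) + 203·237 = 1.
Times 235: 566·(-19975) + 203·55695 = 235, so (-19975, 55695) solves it.
Shifting by a multiple of (203, −566) keeps it a solution: m = -19975 + 99·203 = 122, n = 55695 − 99·566 = -339.
Indeed 566·122 + 203·(-339) = 69052 − 68817 = 235.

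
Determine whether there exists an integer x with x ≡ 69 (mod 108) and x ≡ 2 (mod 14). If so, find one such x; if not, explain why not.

There is no such integer.

Reduce both congruences modulo 2, which divides 108 and 14: they say x ≡ 69 (mod 2) and x ≡ 2 (mod 2).
But 69 mod 2 = 1 while 2 mod 2 = 0, a contradiction.
Therefore no such x exists.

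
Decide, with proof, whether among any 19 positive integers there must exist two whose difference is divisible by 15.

Yes, this is always true.

There are exactly 15 possible remainders on division by 15.
With 19 integers and only 15 classes, the pigeonhole principle forces two of them, say a and b, into the same class.
Their difference a − b is then a multiple of 15.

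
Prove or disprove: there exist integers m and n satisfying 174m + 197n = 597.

174 and 197 are coprime, so 174m + 197n ranges over all of ℤ.
Run the Euclidean algorithm on 197 and 174: 197 = 1·174 + 23, 174 = 7·23 + 13, 23 = 1·13 + 10, 13 = 1·10 + 3, 10 = 3·3 + 1, 3 = 3·1 + 0.
Unwinding: 1 = 10 − 3·3 = 10 − 3·(13 − 1·10) = −3·13 + 4·10 = −3·13 + 4·(23 − 1·13) = 4·23 − 7·13 = 4·23 − 7·(174 − 7·23) = −7·174 + 53·23 = −7·174 + 53·(197 − 1·174) = 53·197 − 60·174, i.e. 174·(-60) + 197·53 = 1.
Multiplying through by 597: m = (-60)·597 = -35820, n = 53·597 = 31641 is a solution.
The general solution is m = -35820 + 197k, n = 31641 − 174k; taking k = 182 gives the smaller pair m = 34, n = -27.
Indeed 174·34 + 197·(-27) = 5916 − 5319 = 597.

m = 34, n = -27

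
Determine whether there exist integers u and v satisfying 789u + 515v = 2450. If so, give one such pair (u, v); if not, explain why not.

789 and 515 are coprime, so 789u + 515v ranges over all of ℤ.
Run the Euclidean algorithm on 789 and 515: 789 = 1·515 + 274, 515 = 1·274 + 241, 274 = 1·241 + 33, 241 = 7·33 + 10, 33 = 3·10 + 3, 10 = 3·3 + 1, 3 = 3·1 + 0.
Unwinding: 1 = 10 − 3·3 = 10 − 3·(33 − 3·10) = −3·33 + 10·10 = −3·33 + 10·(241 − 7·33) = 10·241 − 73·33 = 10·241 − 73·(274 − 1·241) = −73·274 + 83·241 = −73·274 + 83·(515 − 1·274) = 83·515 − 156·274 = 83·515 − 156·(789 − 1·515) = −156·789 + 239·515, i.e. 789·(-156) + 515·239 = 1.
Scaling by 2450 gives the particular solution (u, v) = (-382200, 585550).
Adding 743·515 to u and subtracting 743·789 from v gives the tidier solution (445, -677).
Indeed 789·445 + 515·(-677) = 351105 − 348655 = 2450.

u = 445, v = -677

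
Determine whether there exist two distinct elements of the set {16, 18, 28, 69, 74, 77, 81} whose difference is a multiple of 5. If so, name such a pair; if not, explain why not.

Yes: 16 and 81.

Both 16 and 81 leave remainder 1 on division by 5; their difference 65 = 13·5 is a multiple of 5.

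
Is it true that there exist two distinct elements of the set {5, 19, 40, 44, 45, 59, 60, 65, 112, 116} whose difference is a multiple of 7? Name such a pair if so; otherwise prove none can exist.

Reduce each element mod 7: 5↦5, 19↦5, 40↦5, 44↦2, 45↦3, 59↦3, 60↦4, 65↦2, 112↦0, 116↦4. The residue 5 repeats (at 5 and 19), and 19 − 5 = 14 = 2·7.

The pair (5, 19) works.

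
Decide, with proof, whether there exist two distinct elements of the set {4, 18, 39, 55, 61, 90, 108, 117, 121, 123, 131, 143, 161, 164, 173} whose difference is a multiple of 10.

Reduce each element mod 10: 4↦4, 18↦8, 39↦9, 55↦5, 61↦1, 90↦0, 108↦8, 117↦7, 121↦1, 123↦3, 131↦1, 143↦3, 161↦1, 164↦4, 173↦3. The residue 4 repeats (at 4 and 164), and 164 − 4 = 160 = 16·10.

Yes: 4 and 164.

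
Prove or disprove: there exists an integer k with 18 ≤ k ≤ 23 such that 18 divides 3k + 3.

k = 23 works, since 3·23 + 3 = 72 = 4·18.

k = 23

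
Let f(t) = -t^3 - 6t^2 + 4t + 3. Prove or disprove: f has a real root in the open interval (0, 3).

f(0) = 3 and f(3) = -66, which have opposite signs.
Since f is a polynomial it is continuous on [0, 3].
By the Intermediate Value Theorem f must vanish at some point of (0, 3).

Yes, f has a root in the interval.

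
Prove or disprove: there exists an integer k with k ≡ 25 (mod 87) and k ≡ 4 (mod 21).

k = 25

Here gcd(87, 21) = 3, and both 25 and 4 leave remainder 1 mod 3, so the system is consistent.
The smallest candidate k = 25 works directly: 25 ≡ 4 (mod 21).
Verify: 25 = 0·87 + 25 and 25 = 1·21 + 4. ✓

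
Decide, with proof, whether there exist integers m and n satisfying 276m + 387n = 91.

gcd(276, 387) = 3, so every integer of the form 276m + 387n is a multiple of 3.
But 91 is not a multiple of 3 (it leaves remainder 1).
Hence no integers m, n satisfy the equation.

There are no such integers.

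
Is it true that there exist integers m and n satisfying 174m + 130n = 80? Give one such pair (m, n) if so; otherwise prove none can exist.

m = 55, n = -73

Every value of 174m + 130n is a multiple of gcd(174, 130) = 2; since 2 ∣ 80, solutions exist.
Dividing through by 2 reduces the equation to 87m + 65n = 40.
Euclidean algorithm: 87 = 1·65 + 22, 65 = 2·22 + 21, 22 = 1·21 + 1, 21 = 21·1 + 0.
Back-substituting, 1 = 22 − 1·21 = 22 − (65 − 2·22) = −65 + 3·22 = −65 + 3·(87 − 1·65) = 3·87 − 4·65; that is, 87·3 + 65·(-4) = 1.
Multiplying through by 40: m = 3·40 = 120, n = (-4)·40 = -160 is a solution.
Shifting by a multiple of (65, −87) keeps it a solution: m = 120 − 1·65 = 55, n = -160 + 1·87 = -73.
Indeed 174·55 + 130·(-73) = 9570 − 9490 = 80.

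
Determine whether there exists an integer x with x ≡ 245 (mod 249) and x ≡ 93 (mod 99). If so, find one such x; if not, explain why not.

No such integer exists.

Both moduli are multiples of 3 = gcd(249, 99), so any solution would satisfy x ≡ 245 and x ≡ 93 modulo 3 simultaneously.
These are incompatible: 245 − 93 = 152 is not divisible by 3.
Therefore no such x exists.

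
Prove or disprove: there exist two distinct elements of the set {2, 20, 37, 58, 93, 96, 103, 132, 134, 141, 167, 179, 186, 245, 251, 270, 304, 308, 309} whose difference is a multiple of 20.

There is no such pair.

Residues mod 20: 2↦2, 20↦0, 37↦17, 58↦18, 93↦13, 96↦16, 103↦3, 132↦12, 134↦14, 141↦1, 167↦7, 179↦19, 186↦6, 245↦5, 251↦11, 270↦10, 304↦4, 308↦8, 309↦9.
These 19 residues are pairwise different, hence no difference of two elements is divisible by 20.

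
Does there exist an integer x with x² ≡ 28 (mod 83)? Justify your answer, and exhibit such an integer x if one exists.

x = 51 works: 51² = 2601, and 2601 − 28 = 2573 = 31·83.

x = 51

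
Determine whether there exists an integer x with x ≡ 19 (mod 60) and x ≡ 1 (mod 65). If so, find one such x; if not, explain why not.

Both moduli are multiples of 5 = gcd(60, 65), so any solution would satisfy x ≡ 19 and x ≡ 1 modulo 5 simultaneously.
These are incompatible: 19 − 1 = 18 is not divisible by 5.
Therefore no such x exists.

No such integer exists.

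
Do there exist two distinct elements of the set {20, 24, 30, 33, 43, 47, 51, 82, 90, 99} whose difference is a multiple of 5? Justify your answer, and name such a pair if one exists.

20 and 30 are such a pair.

Reduce each element mod 5: 20↦0, 24↦4, 30↦0, 33↦3, 43↦3, 47↦2, 51↦1, 82↦2, 90↦0, 99↦4. The residue 0 repeats (at 20 and 30), and 30 − 20 = 10 = 2·5.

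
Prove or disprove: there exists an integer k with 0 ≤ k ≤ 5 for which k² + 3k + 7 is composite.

At k = 3: 3² + 3·3 + 7 = 25 = 5·5, which is composite.

k = 3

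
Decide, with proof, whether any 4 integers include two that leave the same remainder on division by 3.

Each integer lies in one of the 3 residue classes modulo 3.
Since 4 > 3, two of the 4 integers must share a residue class by the pigeonhole principle; call them a and b.
So a and b have equal remainders mod 3, which is exactly what was to be shown.

Yes, this is always true.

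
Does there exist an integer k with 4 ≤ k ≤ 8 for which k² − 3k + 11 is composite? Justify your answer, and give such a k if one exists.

At k = 5: 5² − 3·5 + 11 = 21 = 3·7, which is composite.

k = 5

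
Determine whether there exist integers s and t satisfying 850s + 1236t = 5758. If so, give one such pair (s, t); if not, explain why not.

Since gcd(850, 1236) = 2 and 5758 = 2·2879, Bézout's identity guarantees a solution.
Dividing through by 2 reduces the equation to 425s + 618t = 2879.
Euclidean algorithm: 618 = 1·425 + 193, 425 = 2·193 + 39, 193 = 4·39 + 37, 39 = 1·37 + 2, 37 = 18·2 + 1, 2 = 2·1 + 0.
Unwinding: 1 = 37 − 18·2 = 37 − 18·(39 − 1·37) = −18·39 + 19·37 = −18·39 + 19·(193 − 4·39) = 19·193 − 94·39 = 19·193 − 94·(425 − 2·193) = −94·425 + 207·193 = −94·425 + 207·(618 − 1·425) = 207·618 − 301·425, i.e. 425·(-301) + 618·207 = 1.
Scaling by 2879 gives the particular solution (s, t) = (-866579, 595953).
The general solution is s = -866579 + 618k, t = 595953 − 425k; taking k = 1403 gives the smaller pair s = 475, t = -322.
Check: 850·475 + 1236·(-322) = 403750 − 397992 = 5758. ✓

s = 475, t = -322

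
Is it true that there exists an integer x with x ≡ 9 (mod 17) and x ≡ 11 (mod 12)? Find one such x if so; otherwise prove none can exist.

x = 179

Since 17 and 12 share no common factor, CRT says the pair of congruences has a solution (unique mod 204).
Any solution of the first congruence is x = 9 + 17t; substituting into the second, 17t ≡ 11 − 9 ≡ 2 (mod 12).
17 ≡ 5 (mod 12), so this reads 5t ≡ 2 (mod 12). To invert 5 modulo 12: 12 = 2·5 + 2, 5 = 2·2 + 1, 2 = 2·1 + 0, and unwinding, 1 = 5 − 2·2 = 5 − 2·(12 − 2·5) = −2·12 + 5·5. Thus 5⁻¹ ≡ 5 (mod 12).
Multiplying by 5: t ≡ 5·2 = 10 (mod 12).
With t = 10: x = 9 + 17·10 = 179.
Check: 179 mod 17 = 9, 179 mod 12 = 11. ✓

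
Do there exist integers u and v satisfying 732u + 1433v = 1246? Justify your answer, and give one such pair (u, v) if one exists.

u = 820, v = -418

Since gcd(732, 1433) = 1, every integer is an integer combination of 732 and 1433.
Run the Euclidean algorithm on 1433 and 732: 1433 = 1·732 + 701, 732 = 1·701 + 31, 701 = 22·31 + 19, 31 = 1·19 + 12, 19 = 1·12 + 7, 12 = 1·7 + 5, 7 = 1·5 + 2, 5 = 2·2 + 1, 2 = 2·1 + 0.
Unwinding: 1 = 5 − 2·2 = 5 − 2·(7 − 1·5) = −2·7 + 3·5 = −2·7 + 3·(12 − 1·7) = 3·12 − 5·7 = 3·12 − 5·(19 − 1·12) = −5·19 + 8·12 = −5·19 + 8·(31 − 1·19) = 8·31 − 13·19 = 8·31 − 13·(701 − 22·31) = −13·701 + 294·31 = −13·701 + 294·(732 − 1·701) = 294·732 − 307·701 = 294·732 − 307·(1433 − 1·732) = −307·1433 + 601·732, i.e. 732·601 + 1433·(-307) = 1.
Times 1246: 732·748846 + 1433·(-382522) = 1246, so (748846, -382522) solves it.
Shifting by a multiple of (1433, −732) keeps it a solution: u = 748846 − 522·1433 = 820, v = -382522 + 522·732 = -418.
Check: 732·820 + 1433·(-418) = 600240 − 598994 = 1246. ✓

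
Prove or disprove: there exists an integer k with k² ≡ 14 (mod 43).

k = 10 works: 10² = 100, and 100 − 14 = 86 = 2·43.

k = 10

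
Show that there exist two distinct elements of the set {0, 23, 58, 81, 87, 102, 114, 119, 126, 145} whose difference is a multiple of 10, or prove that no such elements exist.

No, no such pair exists.

Two integers differ by a multiple of 10 exactly when they have the same residue mod 10. The residues are 0↦0, 23↦3, 58↦8, 81↦1, 87↦7, 102↦2, 114↦4, 119↦9, 126↦6, 145↦5.
All 10 residues are distinct, so no two elements differ by a multiple of 10.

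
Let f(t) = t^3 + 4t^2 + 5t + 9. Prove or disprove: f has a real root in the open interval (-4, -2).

Such a root exists.

f(-4) = -11 and f(-2) = 7, which have opposite signs.
Since f is a polynomial it is continuous on [-4, -2].
By the Intermediate Value Theorem f must vanish at some point of (-4, -2).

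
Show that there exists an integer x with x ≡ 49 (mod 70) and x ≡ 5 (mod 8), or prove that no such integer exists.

The moduli are not coprime: gcd(70, 8) = 2. Compatibility requires 2 ∣ (5 − 49) = -44, which holds, so solutions exist.
Step through x = 49, 49 + 70, 49 + 2·70, …: the values 49, 119, 189 reduce mod 8 to 1, 7, 5. The value 189 hits 5.
Verify: 189 = 2·70 + 49 and 189 = 23·8 + 5. ✓

x = 189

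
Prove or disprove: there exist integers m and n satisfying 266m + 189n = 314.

There are no such integers.

Any value of 266m + 189n is a multiple of gcd(266, 189) = 7.
But 314 is not a multiple of 7 (it leaves remainder 6).
Therefore 266m + 189n = 314 has no solution in integers.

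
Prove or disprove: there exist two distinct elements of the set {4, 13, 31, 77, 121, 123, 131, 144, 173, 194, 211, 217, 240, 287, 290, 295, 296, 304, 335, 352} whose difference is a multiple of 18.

The pair (13, 31) works.

Both 13 and 31 leave remainder 13 on division by 18; their difference 18 = 1·18 is a multiple of 18.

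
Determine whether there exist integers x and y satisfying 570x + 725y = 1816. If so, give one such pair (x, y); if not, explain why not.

gcd(570, 725) = 5, so every integer of the form 570x + 725y is a multiple of 5.
However 1816 leaves remainder 1 on division by 5.
So the equation is unsolvable over ℤ.

No, no such integers exist.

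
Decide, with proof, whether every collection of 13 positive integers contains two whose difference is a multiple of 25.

Try 13 consecutive integers, 16, 17, …, 28. Their remainders mod 25 are 16, 17, 18, 19, 20, 21, 22, 23, 24, 0, 1, 2, 3 — pairwise different, as any 13 ≤ 25 consecutive integers have distinct residues.
No two share a residue, so no pair has difference divisible by 25; the claim fails for this set.

No, the set {16, 17, 18, 19, 20, 21, 22, 23, 24, 25, 26, 27, 28} is a counterexample.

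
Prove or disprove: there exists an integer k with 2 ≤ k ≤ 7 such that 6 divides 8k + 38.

k = 2

At k = 2 we get 8·2 + 38 = 54, and 54 = 6·9.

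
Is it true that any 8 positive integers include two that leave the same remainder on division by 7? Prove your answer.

Each integer lies in one of the 7 residue classes modulo 7.
Since 8 > 7, two of the 8 integers must share a residue class by the pigeonhole principle; call them a and b.
So a and b have equal remainders mod 7, which is exactly what was to be shown.

True.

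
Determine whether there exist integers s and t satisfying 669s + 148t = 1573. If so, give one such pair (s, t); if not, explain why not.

s = 105, t = -464

669 and 148 are coprime, so 669s + 148t ranges over all of ℤ.
Euclidean algorithm: 669 = 4·148 + 77, 148 = 1·77 + 71, 77 = 1·71 + 6, 71 = 11·6 + 5, 6 = 1·5 + 1, 5 = 5·1 + 0.
Unwinding: 1 = 6 − 1·5 = 6 − (71 − 11·6) = −71 + 12·6 = −71 + 12·(77 − 1·71) = 12·77 − 13·71 = 12·77 − 13·(148 − 1·77) = −13·148 + 25·77 = −13·148 + 25·(669 − 4·148) = 25·669 − 113·148, i.e. 669·25 + 148·(-113) = 1.
Scaling by 1573 gives the particular solution (s, t) = (39325, -177749).
Shifting by a multiple of (148, −669) keeps it a solution: s = 39325 − 265·148 = 105, t = -177749 + 265·669 = -464.
Check: 669·105 + 148·(-464) = 70245 − 68672 = 1573. ✓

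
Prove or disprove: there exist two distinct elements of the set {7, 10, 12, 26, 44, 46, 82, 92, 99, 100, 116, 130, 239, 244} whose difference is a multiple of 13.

Reduce each element mod 13: 7↦7, 10↦10, 12↦12, 26↦0, 44↦5, 46↦7, 82↦4, 92↦1, 99↦8, 100↦9, 116↦12, 130↦0, 239↦5, 244↦10. The residue 7 repeats (at 7 and 46), and 46 − 7 = 39 = 3·13.

7 and 46 are such a pair.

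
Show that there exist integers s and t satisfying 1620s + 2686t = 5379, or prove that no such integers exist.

Any value of 1620s + 2686t is a multiple of gcd(1620, 2686) = 2.
However 5379 leaves remainder 1 on division by 2.
Hence no integers s, t satisfy the equation.

No such integers exist.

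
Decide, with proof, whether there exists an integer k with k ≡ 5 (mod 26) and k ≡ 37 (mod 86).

gcd(26, 86) = 2. A simultaneous solution exists iff 5 ≡ 37 (mod 2); here 5 mod 2 = 1 = 37 mod 2, so it does.
Put k = 5 + 26t, so we need 26t ≡ 32 (mod 86), equivalently (divide by 2) 13t ≡ 16 (mod 43).
To invert 13 modulo 43: 43 = 3·13 + 4, 13 = 3·4 + 1, 4 = 4·1 + 0, and unwinding, 1 = 13 − 3·4 = 13 − 3·(43 − 3·13) = −3·43 + 10·13. Thus 13⁻¹ ≡ 10 (mod 43).
Multiplying by 10: t ≡ 10·16 = 160 ≡ 31 (mod 43).
Then k = 5 + 26·31 = 811.
Verify: 811 = 31·26 + 5 and 811 = 9·86 + 37. ✓

k = 811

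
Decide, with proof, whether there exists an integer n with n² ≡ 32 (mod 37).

Apply Euler's criterion with the prime 37: 32 is a quadratic residue iff 32^18 ≡ 1 (mod 37), and a non-residue iff it is ≡ −1.
Repeated squaring mod 37: 32^2 = 1024 ≡ 25; 32^4 ≡ 25² = 625 ≡ 33; 32^8 ≡ 33² = 1089 ≡ 16; 32^16 ≡ 16² = 256 ≡ 34.
Since 18 = 16 + 2, 32^18 ≡ 34 · 25; multiplying out mod 37: 34·25 = 850 ≡ 36. Thus 32^18 ≡ 36 ≡ −1 (mod 37).
The value −1 means 32 is a non-residue modulo 37, so n² ≡ 32 (mod 37) is impossible.

There is no such integer.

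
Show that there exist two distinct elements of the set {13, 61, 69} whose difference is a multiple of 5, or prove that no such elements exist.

Reduce each element modulo 5: 13↦3, 61↦1, 69↦4.
These 3 residues are pairwise different, hence no difference of two elements is divisible by 5.

No such pair exists.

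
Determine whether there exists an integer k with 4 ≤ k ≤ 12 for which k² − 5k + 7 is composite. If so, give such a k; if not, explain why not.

k = 7

At k = 7: 7² − 5·7 + 7 = 21 = 3·7, which is composite.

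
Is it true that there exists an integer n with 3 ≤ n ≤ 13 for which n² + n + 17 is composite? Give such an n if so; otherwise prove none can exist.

No, no such integer n in that range exists.

The values for n = 3, 4, …, 13 are 29, 37, 47, 59, 73, 89, 107, 127, 149, 173, 199, and each of these is prime.
So no value in the range makes the expression composite.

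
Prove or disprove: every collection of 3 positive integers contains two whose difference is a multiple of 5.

No; for instance {22, 23, 24} is a counterexample.

Try 3 consecutive integers, 22, 23, 24. Their remainders mod 5 are 2, 3, 4 — pairwise different, as any 3 ≤ 5 consecutive integers have distinct residues.
The differences between them range over 1, …, 2, none of which is divisible by 5.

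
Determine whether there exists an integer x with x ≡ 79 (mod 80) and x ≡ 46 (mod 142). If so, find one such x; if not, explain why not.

There is no such integer.

Reduce both congruences modulo 2, which divides 80 and 142: they say x ≡ 79 (mod 2) and x ≡ 46 (mod 2).
These are incompatible: 79 − 46 = 33 is not divisible by 2.
Therefore no such x exists.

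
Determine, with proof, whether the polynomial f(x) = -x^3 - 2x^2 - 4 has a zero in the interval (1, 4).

No.

The endpoint values f(1) = -7 and f(4) = -100 are both negative. Claim: f(x) < 0 for every x in (1, 4).
Substitute x = 1 + u, where 0 < u < 3 on the interval. Expanding, f(1 + u) = -u^3 - 5u^2 - 7u - 7.
The nonzero coefficients here are all negative, so for u > 0 every term is negative (or zero), and the constant term -7 is strictly negative.
So f is strictly negative on (1, 4); no root exists in the interval.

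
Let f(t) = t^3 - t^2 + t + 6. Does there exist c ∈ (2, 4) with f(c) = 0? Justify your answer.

No such root exists.

f(2) = 12 and f(4) = 58, both positive.
The derivative f'(t) = 3t^2 - 2t + 1 is a quadratic with discriminant (-2)² − 4·3·1 = -8 < 0; it never vanishes, so it is always positive (sign of the leading coefficient).
So f is strictly increasing; between 2 and 4 its values lie between f(2) = 12 and f(4) = 58, all positive. Therefore f has no root in (2, 4).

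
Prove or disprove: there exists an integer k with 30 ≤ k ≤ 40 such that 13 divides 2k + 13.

k = 39

Try k = 39: 2·39 + 13 = 91 = 7·13, which is divisible by 13.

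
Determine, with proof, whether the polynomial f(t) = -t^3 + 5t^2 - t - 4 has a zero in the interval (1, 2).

Such a root exists.

f(1) = -1 and f(2) = 6, which have opposite signs.
As a polynomial, f is continuous on every closed interval.
By the Intermediate Value Theorem, f takes the value 0 somewhere in the open interval.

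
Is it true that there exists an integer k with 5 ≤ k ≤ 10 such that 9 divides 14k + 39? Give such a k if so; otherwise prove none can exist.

For k = 5, 6, …, 10 the values of 14k + 39 modulo 9 are 1, 6, 2, 7, 3, 8 respectively.
Since 0 is absent from this list, 9 ∤ 14k + 39 for every k with 5 ≤ k ≤ 10.

No, no such integer k in that range exists.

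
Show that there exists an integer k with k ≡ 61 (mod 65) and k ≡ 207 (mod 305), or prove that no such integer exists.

gcd(65, 305) = 5. If k ≡ 61 (mod 65) and k ≡ 207 (mod 305), then k ≡ 61 (mod 5) and k ≡ 207 (mod 5).
These are incompatible: 61 − 207 = -146 is not divisible by 5.
Hence the system has no solution.

No, no such integer exists.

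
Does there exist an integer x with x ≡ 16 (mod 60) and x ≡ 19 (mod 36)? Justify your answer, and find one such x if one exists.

Both moduli are multiples of 12 = gcd(60, 36), so any solution would satisfy x ≡ 16 and x ≡ 19 modulo 12 simultaneously.
These are incompatible: 16 − 19 = -3 is not divisible by 12.
So no integer satisfies both congruences.

No such integer exists.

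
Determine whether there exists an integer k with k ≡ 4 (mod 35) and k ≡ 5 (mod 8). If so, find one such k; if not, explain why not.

gcd(35, 8) = 1, so the Chinese Remainder Theorem guarantees exactly one residue class mod 280 satisfying both.
Any solution of the first congruence is k = 4 + 35t; substituting into the second, 35t ≡ 5 − 4 ≡ 1 (mod 8).
35 ≡ 3 (mod 8), so this reads 3t ≡ 1 (mod 8). Invert 3 mod 8 by the Euclidean algorithm: 8 = 2·3 + 2, 3 = 1·2 + 1, 2 = 2·1 + 0; back-substituting, 1 = 3 − 1·2 = 3 − (8 − 2·3) = −8 + 3·3. Hence 3·3 ≡ 1, so 3⁻¹ ≡ 3 (mod 8).
Multiplying by 3: t ≡ 3·1 = 3 (mod 8).
With t = 3: k = 4 + 35·3 = 109.
Verify: 109 = 3·35 + 4 and 109 = 13·8 + 5. ✓

k = 109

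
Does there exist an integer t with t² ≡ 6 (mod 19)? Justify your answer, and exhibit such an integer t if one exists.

t = 5 works: 5² = 25, and 25 − 6 = 19 = 1·19.

t = 5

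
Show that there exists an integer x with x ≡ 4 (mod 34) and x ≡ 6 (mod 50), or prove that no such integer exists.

x = 106

gcd(34, 50) = 2. A simultaneous solution exists iff 4 ≡ 6 (mod 2); here 4 mod 2 = 0 = 6 mod 2, so it does.
Step through x = 4, 4 + 34, 4 + 2·34, …: the values 4, 38, 72, 106 reduce mod 50 to 4, 38, 22, 6. The value 106 hits 6.
Indeed 106 ≡ 4 (mod 34) and 106 ≡ 6 (mod 50).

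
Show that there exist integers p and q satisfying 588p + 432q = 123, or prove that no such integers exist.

Both 588 and 432 are divisible by gcd(588, 432) = 12, hence so is any combination 588p + 432q.
However 123 leaves remainder 3 on division by 12.
So the equation is unsolvable over ℤ.

There are no such integers.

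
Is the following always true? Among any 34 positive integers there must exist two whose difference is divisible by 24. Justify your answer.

Partition the integers by their residue mod 24; there are 24 classes.
With 34 integers and only 24 classes, the pigeonhole principle forces two of them, say a and b, into the same class.
Then a ≡ b (mod 24), i.e. 24 ∣ (a − b).

Yes.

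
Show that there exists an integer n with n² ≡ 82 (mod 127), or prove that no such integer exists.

n = 35

n = 35 works: 35² = 1225, and 1225 − 82 = 1143 = 9·127.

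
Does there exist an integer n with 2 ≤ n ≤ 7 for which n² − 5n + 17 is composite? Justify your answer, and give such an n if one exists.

The values for n = 2, 3, …, 7 are 11, 11, 13, 17, 23, 31, and each of these is prime.
So no value in the range makes the expression composite.

There is no such integer n in that range.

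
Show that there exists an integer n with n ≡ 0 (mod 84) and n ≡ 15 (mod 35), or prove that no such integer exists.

No, no such integer exists.

Both moduli are multiples of 7 = gcd(84, 35), so any solution would satisfy n ≡ 0 and n ≡ 15 modulo 7 simultaneously.
However 0 ≡ 0 and 15 ≡ 1 (mod 7), and 0 ≠ 1.
Hence the system has no solution.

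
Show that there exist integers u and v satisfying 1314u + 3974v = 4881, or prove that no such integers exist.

There are no such integers.

gcd(1314, 3974) = 2, so every integer of the form 1314u + 3974v is a multiple of 2.
But 4881 is not a multiple of 2 (it leaves remainder 1).
Hence no integers u, v satisfy the equation.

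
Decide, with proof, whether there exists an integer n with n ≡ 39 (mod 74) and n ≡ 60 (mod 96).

Reduce both congruences modulo 2, which divides 74 and 96: they say n ≡ 39 (mod 2) and n ≡ 60 (mod 2).
However 39 ≡ 1 and 60 ≡ 0 (mod 2), and 1 ≠ 0.
Hence the system has no solution.

No such integer exists.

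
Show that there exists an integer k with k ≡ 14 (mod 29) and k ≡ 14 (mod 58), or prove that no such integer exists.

The moduli are not coprime: gcd(29, 58) = 29. Compatibility requires 29 ∣ (14 − 14) = 0, which holds, so solutions exist.
The smallest candidate k = 14 works directly: 14 ≡ 14 (mod 58).
Verify: 14 = 0·29 + 14 and 14 = 0·58 + 14. ✓

k = 14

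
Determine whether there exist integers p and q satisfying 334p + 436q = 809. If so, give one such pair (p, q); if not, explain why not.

gcd(334, 436) = 2, so every integer of the form 334p + 436q is a multiple of 2.
But 809 = 2·404 + 1, so 2 ∤ 809.
Therefore 334p + 436q = 809 has no solution in integers.

No, no such integers exist.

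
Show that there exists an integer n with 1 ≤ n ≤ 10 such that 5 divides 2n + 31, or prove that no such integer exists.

n = 2

At n = 1 the value 33 is not a multiple of 5. Try n = 2: 2·2 + 31 = 35 = 7·5, which is divisible by 5.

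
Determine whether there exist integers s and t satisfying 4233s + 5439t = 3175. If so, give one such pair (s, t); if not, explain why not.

Any value of 4233s + 5439t is a multiple of gcd(4233, 5439) = 3.
However 3175 leaves remainder 1 on division by 3.
So the equation is unsolvable over ℤ.

No, no such integers exist.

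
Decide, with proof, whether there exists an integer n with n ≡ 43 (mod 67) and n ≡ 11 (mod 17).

n = 1048

The moduli 67 and 17 are coprime, so by the Chinese Remainder Theorem a unique solution modulo 1139 exists.
Any solution of the first congruence is n = 43 + 67t; substituting into the second, 67t ≡ 11 − 43 ≡ 2 (mod 17).
67 ≡ 16 (mod 17), so this reads 16t ≡ 2 (mod 17). Since 16·16 = 256 = 15·17 + 1, the inverse of 16 mod 17 is 16.
Therefore t ≡ 16·2 = 32 ≡ 15 (mod 17).
With t = 15: n = 43 + 67·15 = 1048.
Check: 1048 mod 67 = 43, 1048 mod 17 = 11. ✓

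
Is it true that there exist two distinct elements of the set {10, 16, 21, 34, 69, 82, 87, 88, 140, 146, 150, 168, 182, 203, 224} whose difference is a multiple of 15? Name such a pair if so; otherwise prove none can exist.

Reduce each element modulo 15: 10↦10, 16↦1, 21↦6, 34↦4, 69↦9, 82↦7, 87↦12, 88↦13, 140↦5, 146↦11, 150↦0, 168↦3, 182↦2, 203↦8, 224↦14.
No residue repeats among the 15 elements, so no pair has difference ≡ 0 (mod 15).

No such pair exists.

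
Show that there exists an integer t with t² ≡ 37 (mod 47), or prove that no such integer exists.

t = 15 works: 15² = 225, and 225 − 37 = 188 = 4·47.

t = 15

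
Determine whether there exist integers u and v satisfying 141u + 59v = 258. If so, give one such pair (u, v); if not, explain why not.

141 and 59 are coprime, so 141u + 59v ranges over all of ℤ.
Run the Euclidean algorithm on 141 and 59: 141 = 2·59 + 23, 59 = 2·23 + 13, 23 = 1·13 + 10, 13 = 1·10 + 3, 10 = 3·3 + 1, 3 = 3·1 + 0.
Unwinding: 1 = 10 − 3·3 = 10 − 3·(13 − 1·10) = −3·13 + 4·10 = −3·13 + 4·(23 − 1·13) = 4·23 − 7·13 = 4·23 − 7·(59 − 2·23) = −7·59 + 18·23 = −7·59 + 18·(141 − 2·59) = 18·141 − 43·59, i.e. 141·18 + 59·(-43) = 1.
Multiplying through by 258: u = 18·258 = 4644, v = (-43)·258 = -11094 is a solution.
Shifting by a multiple of (59, −141) keeps it a solution: u = 4644 − 78·59 = 42, v = -11094 + 78·141 = -96.
Indeed 141·42 + 59·(-96) = 5922 − 5664 = 258.

u = 42, v = -96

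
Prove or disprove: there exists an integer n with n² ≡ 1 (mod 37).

Take n = 1. Then 1² = 1, and since 0 ≤ 1 < 37 this is already reduced: 1² ≡ 1 (mod 37).

n = 1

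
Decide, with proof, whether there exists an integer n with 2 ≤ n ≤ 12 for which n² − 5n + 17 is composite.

There is no such integer n in that range.

The values for n = 2, 3, …, 12 are 11, 11, 13, 17, 23, 31, 41, 53, 67, 83, 101, and each of these is prime.
So no value in the range makes the expression composite.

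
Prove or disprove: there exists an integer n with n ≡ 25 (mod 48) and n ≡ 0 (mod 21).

gcd(48, 21) = 3. If n ≡ 25 (mod 48) and n ≡ 0 (mod 21), then n ≡ 25 (mod 3) and n ≡ 0 (mod 3).
These are incompatible: 25 − 0 = 25 is not divisible by 3.
Therefore no such n exists.

There is no such integer.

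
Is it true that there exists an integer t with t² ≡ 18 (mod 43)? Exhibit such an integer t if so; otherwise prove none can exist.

There is no such integer.

Apply Euler's criterion with the prime 43: 18 is a quadratic residue iff 18^21 ≡ 1 (mod 43), and a non-residue iff it is ≡ −1.
Repeated squaring mod 43: 18^2 = 324 ≡ 23; 18^4 ≡ 23² = 529 ≡ 13; 18^8 ≡ 13² = 169 ≡ 40; 18^16 ≡ 40² = 1600 ≡ 9.
Since 21 = 16 + 4 + 1, 18^21 ≡ 9 · 13 · 18; multiplying out mod 43: 9·13 = 117 ≡ 31, then 31·18 = 558 ≡ 42. Thus 18^21 ≡ 42 ≡ −1 (mod 43).
By Euler's criterion 18 is a quadratic non-residue mod 43: no t satisfies t² ≡ 18 (mod 43).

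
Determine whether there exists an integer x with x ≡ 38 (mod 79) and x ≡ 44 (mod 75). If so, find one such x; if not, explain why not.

x = 3119

The moduli 79 and 75 are coprime, so by the Chinese Remainder Theorem a unique solution modulo 5925 exists.
Write x = 38 + 79t and require 38 + 79t ≡ 44 (mod 75), i.e. 79t ≡ 6 (mod 75).
79 ≡ 4 (mod 75), so this reads 4t ≡ 6 (mod 75). Invert 4 mod 75 by the Euclidean algorithm: 75 = 18·4 + 3, 4 = 1·3 + 1, 3 = 3·1 + 0; back-substituting, 1 = 4 − 1·3 = 4 − (75 − 18·4) = −75 + 19·4. Hence 4·19 ≡ 1, so 4⁻¹ ≡ 19 (mod 75).
Therefore t ≡ 19·6 = 114 ≡ 39 (mod 75).
With t = 39: x = 38 + 79·39 = 3119.
Verify: 3119 = 39·79 + 38 and 3119 = 41·75 + 44. ✓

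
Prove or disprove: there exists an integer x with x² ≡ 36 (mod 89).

Take x = 6. Then 6² = 36, and since 0 ≤ 36 < 89 this is already reduced: 6² ≡ 36 (mod 89).

x = 6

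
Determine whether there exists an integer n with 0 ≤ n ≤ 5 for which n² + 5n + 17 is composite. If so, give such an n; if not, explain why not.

No such integer n in that range exists.

The values for n = 0, 1, …, 5 are 17, 23, 31, 41, 53, 67, and each of these is prime.
So no value in the range makes the expression composite.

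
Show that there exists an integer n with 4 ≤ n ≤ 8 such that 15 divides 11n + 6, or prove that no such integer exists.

There is no such integer n in that range.

At n = 4, 11·4 + 6 = 50 ≡ 5 (mod 15), and each step in n adds 11, giving residues 5, 1, 12, 8, 4 for n = 4, 5, …, 8.
The residue 0 does not occur, so no n in [4, 8] makes 11n + 6 a multiple of 15.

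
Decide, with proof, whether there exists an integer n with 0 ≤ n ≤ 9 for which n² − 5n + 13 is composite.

At n = 9: 9² − 5·9 + 13 = 49 = 7·7, which is composite.

n = 9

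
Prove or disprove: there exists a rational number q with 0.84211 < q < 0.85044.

q = 11/13

Multiplying by 13: 13·0.84211 = 10.94743 and 13·0.85044 = 11.05572, so the integer 11 lies strictly between them.
Dividing back, 0.84211 < 11/13 < 0.85044, and 11/13 is rational.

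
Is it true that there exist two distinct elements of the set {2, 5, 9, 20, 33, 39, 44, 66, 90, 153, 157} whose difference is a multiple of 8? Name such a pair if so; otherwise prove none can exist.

Reduce each element mod 8: 2↦2, 5↦5, 9↦1, 20↦4, 33↦1, 39↦7, 44↦4, 66↦2, 90↦2, 153↦1, 157↦5. The residue 2 repeats (at 2 and 66), and 66 − 2 = 64 = 8·8.

Yes: 2 and 66.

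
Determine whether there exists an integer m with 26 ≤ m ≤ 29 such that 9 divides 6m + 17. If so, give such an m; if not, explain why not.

No, no such integer m in that range exists.

The values of 6m + 17 for m = 26, 27, 28, 29 are 173, 179, 185, 191; reduced mod 9 these are 2, 8, 5, 2.
None is 0, so 9 never divides 6m + 17 on this range.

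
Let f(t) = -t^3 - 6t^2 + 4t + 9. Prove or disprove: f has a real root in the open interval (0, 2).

Yes, f has a root in the interval.

f(0) = 9 and f(2) = -15, which have opposite signs.
As a polynomial, f is continuous on every closed interval.
By the Intermediate Value Theorem f must vanish at some point of (0, 2).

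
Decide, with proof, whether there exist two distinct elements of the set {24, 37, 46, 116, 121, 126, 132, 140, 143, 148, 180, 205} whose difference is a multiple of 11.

The pair (24, 46) works.

Reduce each element mod 11: 24↦2, 37↦4, 46↦2, 116↦6, 121↦0, 126↦5, 132↦0, 140↦8, 143↦0, 148↦5, 180↦4, 205↦7. The residue 2 repeats (at 24 and 46), and 46 − 24 = 22 = 2·11.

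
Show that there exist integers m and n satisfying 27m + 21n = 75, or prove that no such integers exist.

m = 2, n = 1

Every value of 27m + 21n is a multiple of gcd(27, 21) = 3; since 3 ∣ 75, solutions exist.
Dividing through by 3 reduces the equation to 9m + 7n = 25.
Run the Euclidean algorithm on 9 and 7: 9 = 1·7 + 2, 7 = 3·2 + 1, 2 = 2·1 + 0.
Back-substituting, 1 = 7 − 3·2 = 7 − 3·(9 − 1·7) = −3·9 + 4·7; that is, 9·(-3) + 7·4 = 1.
Scaling by 25 gives the particular solution (m, n) = (-75, 100).
The general solution is m = -75 + 7k, n = 100 − 9k; taking k = 11 gives the smaller pair m = 2, n = 1.
Indeed 27·2 + 21·1 = 54 + 21 = 75.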